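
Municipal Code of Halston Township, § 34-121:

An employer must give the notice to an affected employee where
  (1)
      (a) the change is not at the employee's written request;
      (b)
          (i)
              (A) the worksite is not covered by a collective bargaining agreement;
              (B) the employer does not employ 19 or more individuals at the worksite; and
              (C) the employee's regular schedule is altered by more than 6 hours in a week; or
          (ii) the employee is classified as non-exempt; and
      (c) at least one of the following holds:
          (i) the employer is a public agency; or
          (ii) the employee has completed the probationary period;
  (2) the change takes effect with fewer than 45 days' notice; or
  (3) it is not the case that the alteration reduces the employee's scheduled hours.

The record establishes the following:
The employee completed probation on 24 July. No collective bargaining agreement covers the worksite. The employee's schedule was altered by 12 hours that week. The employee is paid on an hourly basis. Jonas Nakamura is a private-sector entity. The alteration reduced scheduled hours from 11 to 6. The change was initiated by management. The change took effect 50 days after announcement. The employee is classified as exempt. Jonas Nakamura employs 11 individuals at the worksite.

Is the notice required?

Yes — required.

(a) not employee-requested — met.
(A) no CBA — met.
(B) not (≥ 19 at site) — holds.
(C) schedule shift > 6h — holds.
(i) = T AND T AND T = true.
(ii) non-exempt — fails.
(b): T OR F → true.
(i) public agency — not met.
(ii) past probation — met.
(c): F OR T → true.
So (1) is satisfied (T AND T AND T).
(2) < 45 days' notice — not satisfied.
(3) not (hours reduced) — not met.
So Overall is satisfied (T OR F OR F).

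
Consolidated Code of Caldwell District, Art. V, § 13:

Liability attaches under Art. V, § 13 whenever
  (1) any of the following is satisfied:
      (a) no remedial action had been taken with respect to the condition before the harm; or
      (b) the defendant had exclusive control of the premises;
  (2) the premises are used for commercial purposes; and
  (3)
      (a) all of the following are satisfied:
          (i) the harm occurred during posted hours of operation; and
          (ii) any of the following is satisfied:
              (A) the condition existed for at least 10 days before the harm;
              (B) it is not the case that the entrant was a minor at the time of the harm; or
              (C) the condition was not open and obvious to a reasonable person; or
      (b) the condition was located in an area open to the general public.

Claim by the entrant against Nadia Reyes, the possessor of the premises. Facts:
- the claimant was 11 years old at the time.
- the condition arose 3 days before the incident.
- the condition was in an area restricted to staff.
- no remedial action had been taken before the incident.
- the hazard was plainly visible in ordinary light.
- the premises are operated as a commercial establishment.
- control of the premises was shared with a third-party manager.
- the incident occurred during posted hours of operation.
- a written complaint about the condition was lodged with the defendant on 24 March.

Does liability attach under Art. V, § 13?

(a) no remedial action — satisfied.
(b) exclusive control — not satisfied.
So (1) is satisfied (T OR F).
(2) commercial use — met.
(i) during posted hours — satisfied.
(A) condition ≥10 days old — not satisfied.
(B) not (entrant a minor) — not satisfied.
(C) not open/obvious — not satisfied.
(ii) = F OR F OR F = false.
(a): T AND F → false.
(b) public area — not met.
(3): F OR F → false.
Overall: T AND T AND F → false.

No — not liable.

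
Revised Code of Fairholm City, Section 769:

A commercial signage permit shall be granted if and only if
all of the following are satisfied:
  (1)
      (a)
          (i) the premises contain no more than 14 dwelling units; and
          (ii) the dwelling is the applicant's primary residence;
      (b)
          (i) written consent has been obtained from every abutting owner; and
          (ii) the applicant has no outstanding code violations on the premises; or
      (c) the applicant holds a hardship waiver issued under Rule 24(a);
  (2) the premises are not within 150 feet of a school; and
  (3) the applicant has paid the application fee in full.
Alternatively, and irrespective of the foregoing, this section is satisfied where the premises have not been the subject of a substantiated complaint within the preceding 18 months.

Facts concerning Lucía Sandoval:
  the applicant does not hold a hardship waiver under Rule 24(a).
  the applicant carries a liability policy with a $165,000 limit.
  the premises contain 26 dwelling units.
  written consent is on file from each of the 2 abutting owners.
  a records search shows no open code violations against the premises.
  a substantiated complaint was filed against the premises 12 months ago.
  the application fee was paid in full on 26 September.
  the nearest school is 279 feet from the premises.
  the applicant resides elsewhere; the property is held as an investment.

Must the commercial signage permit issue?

Yes — granted.

(i) ≤ 14 units — fails.
(ii) primary residence — fails.
(a) = F AND F = false.
(i) all abutters consent — met.
(ii) no code violations — satisfied.
(b): T AND T → true.
(c) hardship waiver — fails.
So (1) is satisfied (F OR T OR F).
(2) ≥150 ft from school — met.
(3) fee paid — satisfied.
So Overall is satisfied (T AND T AND T).
Exception (no complaint in 18 mo.) — not satisfied.
Result: main true OR exception false → true.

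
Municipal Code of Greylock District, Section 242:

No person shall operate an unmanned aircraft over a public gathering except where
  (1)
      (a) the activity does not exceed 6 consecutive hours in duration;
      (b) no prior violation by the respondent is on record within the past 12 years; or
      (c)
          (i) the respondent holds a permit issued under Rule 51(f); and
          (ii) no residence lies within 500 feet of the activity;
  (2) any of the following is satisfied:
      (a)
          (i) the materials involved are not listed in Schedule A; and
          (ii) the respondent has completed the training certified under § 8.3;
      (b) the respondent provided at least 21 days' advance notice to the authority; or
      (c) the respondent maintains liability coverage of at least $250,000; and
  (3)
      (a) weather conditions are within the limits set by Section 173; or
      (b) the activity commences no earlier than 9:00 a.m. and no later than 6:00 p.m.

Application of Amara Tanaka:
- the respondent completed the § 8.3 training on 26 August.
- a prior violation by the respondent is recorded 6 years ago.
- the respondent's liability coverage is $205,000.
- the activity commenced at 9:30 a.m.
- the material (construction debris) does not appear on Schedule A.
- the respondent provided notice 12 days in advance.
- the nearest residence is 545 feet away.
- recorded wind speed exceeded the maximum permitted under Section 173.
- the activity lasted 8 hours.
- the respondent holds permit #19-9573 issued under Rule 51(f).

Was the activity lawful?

(a) ≤ 6 hrs duration — fails.
(b) no prior violation — not satisfied.
(i) holds permit — met.
(ii) no residence in 500 ft — met.
So (c) is satisfied (T AND T).
So (1) is satisfied (F OR F OR T).
(i) not (Schedule A material) — holds.
(ii) training certified — satisfied.
(a): T AND T → true.
(b) ≥21 days' notice — not satisfied.
(c) coverage ≥ $250,000 — not satisfied.
(2) = T OR F OR F = true.
(a) weather ok — not satisfied.
(b) start within hours — satisfied.
(3) = F OR T = true.
Overall: T AND T AND T → true.

Yes — lawful.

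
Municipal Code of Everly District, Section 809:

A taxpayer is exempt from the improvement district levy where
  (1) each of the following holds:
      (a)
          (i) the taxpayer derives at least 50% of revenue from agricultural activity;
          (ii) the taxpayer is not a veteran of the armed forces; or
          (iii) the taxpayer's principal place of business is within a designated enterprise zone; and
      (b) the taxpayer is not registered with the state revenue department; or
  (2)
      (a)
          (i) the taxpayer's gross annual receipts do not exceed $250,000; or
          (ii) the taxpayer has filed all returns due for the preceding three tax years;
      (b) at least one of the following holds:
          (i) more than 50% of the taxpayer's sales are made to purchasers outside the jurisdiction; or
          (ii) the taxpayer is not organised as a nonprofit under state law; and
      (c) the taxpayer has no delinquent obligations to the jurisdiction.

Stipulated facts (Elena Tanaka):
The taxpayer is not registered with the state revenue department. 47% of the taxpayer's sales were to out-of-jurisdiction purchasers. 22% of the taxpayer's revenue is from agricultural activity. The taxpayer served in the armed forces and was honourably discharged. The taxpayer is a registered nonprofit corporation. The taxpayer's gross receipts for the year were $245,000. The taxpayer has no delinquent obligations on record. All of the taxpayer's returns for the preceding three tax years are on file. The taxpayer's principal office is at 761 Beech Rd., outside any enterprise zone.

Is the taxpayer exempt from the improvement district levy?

(i) ≥50% agricultural — fails.
(ii) not (veteran) — not satisfied.
(iii) in enterprise zone — not satisfied.
So (a) is not satisfied (F OR F OR F).
(b) not (state-registered) — satisfied.
(1): F AND T → false.
(i) receipts ≤ $250,000 — met.
(ii) returns current — satisfied.
So (a) is satisfied (T OR T).
(i) >50% out-of-jur. sales — not satisfied.
(ii) not (nonprofit) — not met.
(b) = F OR F = false.
(c) no delinquency — satisfied.
(2) = T AND F AND T = false.
Overall: F OR F → false.

No — not exempt.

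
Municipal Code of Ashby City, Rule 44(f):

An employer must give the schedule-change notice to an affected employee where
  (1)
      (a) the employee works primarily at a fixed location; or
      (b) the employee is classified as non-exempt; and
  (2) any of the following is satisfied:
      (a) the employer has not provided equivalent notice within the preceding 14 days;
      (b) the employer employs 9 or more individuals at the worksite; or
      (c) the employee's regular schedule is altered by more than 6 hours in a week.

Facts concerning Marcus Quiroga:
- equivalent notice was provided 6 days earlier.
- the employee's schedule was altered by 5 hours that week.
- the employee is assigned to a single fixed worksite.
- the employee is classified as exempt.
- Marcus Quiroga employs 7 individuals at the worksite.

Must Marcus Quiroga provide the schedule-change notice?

(a) fixed location — satisfied.
(b) non-exempt — not satisfied.
(1) = T OR F = true.
(a) no recent notice — not met.
(b) ≥ 9 at site — fails.
(c) schedule shift > 6h — not satisfied.
(2): F OR F OR F → false.
Overall: T AND F → false.

No — not required.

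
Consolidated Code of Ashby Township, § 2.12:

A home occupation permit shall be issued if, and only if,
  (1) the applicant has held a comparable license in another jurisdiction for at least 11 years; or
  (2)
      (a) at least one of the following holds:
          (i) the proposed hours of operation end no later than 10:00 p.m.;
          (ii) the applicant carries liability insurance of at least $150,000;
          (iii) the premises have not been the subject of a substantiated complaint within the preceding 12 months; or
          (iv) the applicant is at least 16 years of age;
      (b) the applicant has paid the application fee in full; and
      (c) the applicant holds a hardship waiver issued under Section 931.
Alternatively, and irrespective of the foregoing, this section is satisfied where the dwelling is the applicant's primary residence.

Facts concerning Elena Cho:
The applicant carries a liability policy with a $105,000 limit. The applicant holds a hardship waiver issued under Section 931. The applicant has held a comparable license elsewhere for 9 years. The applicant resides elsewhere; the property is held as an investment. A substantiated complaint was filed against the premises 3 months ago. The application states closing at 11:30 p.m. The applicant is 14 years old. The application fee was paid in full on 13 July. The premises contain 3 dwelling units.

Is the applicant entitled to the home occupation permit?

No — denied.

(1) prior license ≥ 11 yr — fails.
(i) closes by 10 p.m. — not met.
(ii) insurance ≥ $150,000 — fails.
(iii) no complaint in 12 mo. — not met.
(iv) age ≥ 16 — fails.
(a): F OR F OR F OR F → false.
(b) fee paid — met.
(c) hardship waiver — satisfied.
(2) = F AND T AND T = false.
Overall: F OR F → false.
Exception (primary residence) — not satisfied.
Result: main false OR exception false → false.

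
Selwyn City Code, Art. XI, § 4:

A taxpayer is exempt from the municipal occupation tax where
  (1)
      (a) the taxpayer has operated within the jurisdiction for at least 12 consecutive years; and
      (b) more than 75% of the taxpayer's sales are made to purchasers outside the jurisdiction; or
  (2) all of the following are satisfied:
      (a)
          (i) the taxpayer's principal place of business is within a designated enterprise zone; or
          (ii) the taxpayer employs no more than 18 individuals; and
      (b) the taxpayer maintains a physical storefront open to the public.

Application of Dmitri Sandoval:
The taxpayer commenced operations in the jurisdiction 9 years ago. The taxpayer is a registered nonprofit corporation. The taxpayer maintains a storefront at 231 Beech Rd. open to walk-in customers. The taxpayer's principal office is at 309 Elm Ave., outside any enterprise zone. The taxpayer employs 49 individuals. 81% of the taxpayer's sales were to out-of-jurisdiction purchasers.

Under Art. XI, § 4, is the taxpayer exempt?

(a) ≥ 12 yrs in jurisdiction — not met.
(b) >75% out-of-jur. sales — satisfied.
(1): F AND T → false.
(i) in enterprise zone — not satisfied.
(ii) ≤ 18 employees — not met.
(a): F OR F → false.
(b) has storefront — holds.
So (2) is not satisfied (F AND T).
Overall = F OR F = false.

No — not exempt.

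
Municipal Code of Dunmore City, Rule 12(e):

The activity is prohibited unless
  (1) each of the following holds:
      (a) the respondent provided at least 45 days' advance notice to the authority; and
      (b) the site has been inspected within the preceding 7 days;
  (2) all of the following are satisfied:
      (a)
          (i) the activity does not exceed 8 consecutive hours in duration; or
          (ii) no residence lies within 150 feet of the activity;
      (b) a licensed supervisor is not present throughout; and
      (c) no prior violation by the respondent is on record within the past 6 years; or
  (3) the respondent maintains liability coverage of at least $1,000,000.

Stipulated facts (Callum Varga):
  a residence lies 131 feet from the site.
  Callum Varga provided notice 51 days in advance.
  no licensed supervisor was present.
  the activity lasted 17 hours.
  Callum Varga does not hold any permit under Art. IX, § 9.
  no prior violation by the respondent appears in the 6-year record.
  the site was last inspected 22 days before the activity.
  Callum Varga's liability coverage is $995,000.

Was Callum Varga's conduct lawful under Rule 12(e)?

(a) ≥45 days' notice — met.
(b) site inspected — not met.
(1): T AND F → false.
(i) ≤ 8 hrs duration — not met.
(ii) no residence in 150 ft — fails.
(a) = F OR F = false.
(b) not (supervisor present) — satisfied.
(c) no prior violation — satisfied.
(2): F AND T AND T → false.
(3) coverage ≥ $1,000,000 — not satisfied.
Overall = F OR F OR F = false.

No — unlawful.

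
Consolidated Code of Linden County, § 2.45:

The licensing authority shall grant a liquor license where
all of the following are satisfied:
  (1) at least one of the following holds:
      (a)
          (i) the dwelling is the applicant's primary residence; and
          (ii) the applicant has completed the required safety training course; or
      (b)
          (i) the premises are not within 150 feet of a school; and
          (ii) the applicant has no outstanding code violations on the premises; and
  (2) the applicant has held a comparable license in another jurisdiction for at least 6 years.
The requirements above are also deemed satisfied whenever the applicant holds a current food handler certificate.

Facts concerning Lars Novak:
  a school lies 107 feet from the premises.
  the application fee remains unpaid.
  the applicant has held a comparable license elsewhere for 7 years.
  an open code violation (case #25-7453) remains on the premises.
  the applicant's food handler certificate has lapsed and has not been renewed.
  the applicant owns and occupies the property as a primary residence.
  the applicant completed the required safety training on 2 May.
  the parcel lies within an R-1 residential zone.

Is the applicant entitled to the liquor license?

Yes — granted.

(i) primary residence — satisfied.
(ii) safety training — met.
(a): T AND T → true.
(i) ≥150 ft from school — fails.
(ii) no code violations — fails.
(b) = F AND F = false.
(1): T OR F → true.
(2) prior license ≥ 6 yr — satisfied.
Overall = T AND T = true.
Exception (food handler cert.) — not satisfied.
Result: main true OR exception false → true.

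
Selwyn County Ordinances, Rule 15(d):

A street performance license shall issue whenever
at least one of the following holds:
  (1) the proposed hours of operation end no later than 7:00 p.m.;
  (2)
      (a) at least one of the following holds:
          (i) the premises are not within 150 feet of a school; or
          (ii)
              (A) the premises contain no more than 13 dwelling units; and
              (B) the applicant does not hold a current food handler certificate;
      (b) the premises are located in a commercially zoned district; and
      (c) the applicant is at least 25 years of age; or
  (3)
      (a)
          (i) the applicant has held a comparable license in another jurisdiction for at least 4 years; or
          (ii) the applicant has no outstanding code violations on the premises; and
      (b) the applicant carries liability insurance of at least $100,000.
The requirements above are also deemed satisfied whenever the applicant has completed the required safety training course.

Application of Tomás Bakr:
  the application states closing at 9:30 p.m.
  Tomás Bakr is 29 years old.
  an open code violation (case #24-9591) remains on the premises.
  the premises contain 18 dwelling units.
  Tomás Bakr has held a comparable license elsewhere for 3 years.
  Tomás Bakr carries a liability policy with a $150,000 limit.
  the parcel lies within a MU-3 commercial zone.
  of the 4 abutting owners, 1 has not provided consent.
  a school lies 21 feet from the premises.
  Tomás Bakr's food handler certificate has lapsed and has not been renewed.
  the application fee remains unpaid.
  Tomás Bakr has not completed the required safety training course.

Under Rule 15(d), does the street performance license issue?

No — denied.

(1) closes by 7 p.m. — not satisfied.
(i) ≥150 ft from school — not met.
(A) ≤ 13 units — fails.
(B) not (food handler cert.) — met.
So (ii) is not satisfied (F AND T).
So (a) is not satisfied (F OR F).
(b) commercially zoned — met.
(c) age ≥ 25 — holds.
(2) = F AND T AND T = false.
(i) prior license ≥ 4 yr — fails.
(ii) no code violations — not satisfied.
(a) = F OR F = false.
(b) insurance ≥ $100,000 — holds.
So (3) is not satisfied (F AND T).
So Overall is not satisfied (F OR F OR F).
Exception (safety training) — not satisfied.
Result: main false OR exception false → false.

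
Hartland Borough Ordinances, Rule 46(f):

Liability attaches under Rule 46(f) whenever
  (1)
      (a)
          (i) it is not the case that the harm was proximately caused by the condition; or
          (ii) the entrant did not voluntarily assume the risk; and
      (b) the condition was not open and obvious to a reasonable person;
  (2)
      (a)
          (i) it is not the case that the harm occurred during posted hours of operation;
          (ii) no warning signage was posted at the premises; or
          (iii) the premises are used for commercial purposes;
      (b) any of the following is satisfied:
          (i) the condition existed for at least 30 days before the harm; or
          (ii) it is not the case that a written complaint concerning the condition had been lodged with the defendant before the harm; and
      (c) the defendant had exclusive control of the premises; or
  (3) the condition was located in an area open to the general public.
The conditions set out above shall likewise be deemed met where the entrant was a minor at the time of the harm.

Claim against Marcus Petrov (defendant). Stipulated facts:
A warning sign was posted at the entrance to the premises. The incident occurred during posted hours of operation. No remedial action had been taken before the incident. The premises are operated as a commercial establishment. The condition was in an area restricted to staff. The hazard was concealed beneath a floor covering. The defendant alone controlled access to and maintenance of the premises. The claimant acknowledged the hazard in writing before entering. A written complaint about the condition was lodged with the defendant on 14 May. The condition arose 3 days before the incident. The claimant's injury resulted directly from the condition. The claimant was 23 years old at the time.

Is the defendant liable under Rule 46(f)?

(i) not (proximate cause) — not met.
(ii) no assumed risk — not satisfied.
(a) = F OR F = false.
(b) not open/obvious — met.
So (1) is not satisfied (F AND T).
(i) not (during posted hours) — not satisfied.
(ii) no signage posted — not satisfied.
(iii) commercial use — met.
(a) = F OR F OR T = true.
(i) condition ≥30 days old — not met.
(ii) not (complaint lodged) — not met.
So (b) is not satisfied (F OR F).
(c) exclusive control — holds.
(2) = T AND F AND T = false.
(3) public area — fails.
Overall = F OR F OR F = false.
Exception (entrant a minor) — not satisfied.
Result: main false OR exception false → false.

No — not liable.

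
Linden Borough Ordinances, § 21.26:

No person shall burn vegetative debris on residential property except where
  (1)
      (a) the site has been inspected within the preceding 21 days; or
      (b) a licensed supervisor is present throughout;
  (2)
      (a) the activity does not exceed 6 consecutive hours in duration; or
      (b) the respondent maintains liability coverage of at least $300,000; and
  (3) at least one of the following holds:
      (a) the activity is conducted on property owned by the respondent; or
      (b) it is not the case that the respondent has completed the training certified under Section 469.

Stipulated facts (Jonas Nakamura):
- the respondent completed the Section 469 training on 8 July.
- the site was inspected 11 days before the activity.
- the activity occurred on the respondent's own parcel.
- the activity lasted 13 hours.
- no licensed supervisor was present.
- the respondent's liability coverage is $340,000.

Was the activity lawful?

Yes — lawful.

(a) site inspected — holds.
(b) supervisor present — not satisfied.
(1) = T OR F = true.
(a) ≤ 6 hrs duration — not met.
(b) coverage ≥ $300,000 — satisfied.
(2) = F OR T = true.
(a) own property — holds.
(b) not (training certified) — fails.
(3) = T OR F = true.
So Overall is satisfied (T AND T AND T).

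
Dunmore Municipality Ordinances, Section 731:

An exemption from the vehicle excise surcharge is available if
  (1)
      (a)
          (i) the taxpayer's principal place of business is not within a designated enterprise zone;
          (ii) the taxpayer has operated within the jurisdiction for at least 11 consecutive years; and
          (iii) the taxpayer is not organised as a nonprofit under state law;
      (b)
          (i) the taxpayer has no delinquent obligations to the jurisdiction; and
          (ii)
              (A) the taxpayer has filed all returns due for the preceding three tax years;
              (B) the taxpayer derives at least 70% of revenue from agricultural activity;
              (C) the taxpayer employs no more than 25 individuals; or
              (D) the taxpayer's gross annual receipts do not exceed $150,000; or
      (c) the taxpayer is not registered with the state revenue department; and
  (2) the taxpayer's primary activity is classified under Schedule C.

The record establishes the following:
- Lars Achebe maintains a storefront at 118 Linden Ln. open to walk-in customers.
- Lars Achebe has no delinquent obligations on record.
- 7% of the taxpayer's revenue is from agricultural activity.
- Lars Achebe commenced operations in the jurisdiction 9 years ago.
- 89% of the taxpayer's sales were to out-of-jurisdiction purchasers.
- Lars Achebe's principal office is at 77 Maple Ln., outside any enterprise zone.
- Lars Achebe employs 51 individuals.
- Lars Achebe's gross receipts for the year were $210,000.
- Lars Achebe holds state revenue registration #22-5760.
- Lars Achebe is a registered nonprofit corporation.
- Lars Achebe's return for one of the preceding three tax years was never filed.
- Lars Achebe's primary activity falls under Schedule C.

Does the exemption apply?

No — not exempt.

(i) not (in enterprise zone) — holds.
(ii) ≥ 11 yrs in jurisdiction — fails.
(iii) not (nonprofit) — not satisfied.
(a) = T AND F AND F = false.
(i) no delinquency — satisfied.
(A) returns current — not met.
(B) ≥70% agricultural — fails.
(C) ≤ 25 employees — fails.
(D) receipts ≤ $150,000 — not met.
(ii): F OR F OR F OR F → false.
(b): T AND F → false.
(c) not (state-registered) — not satisfied.
(1) = F OR F OR F = false.
(2) Schedule C activity — met.
So Overall is not satisfied (F AND T).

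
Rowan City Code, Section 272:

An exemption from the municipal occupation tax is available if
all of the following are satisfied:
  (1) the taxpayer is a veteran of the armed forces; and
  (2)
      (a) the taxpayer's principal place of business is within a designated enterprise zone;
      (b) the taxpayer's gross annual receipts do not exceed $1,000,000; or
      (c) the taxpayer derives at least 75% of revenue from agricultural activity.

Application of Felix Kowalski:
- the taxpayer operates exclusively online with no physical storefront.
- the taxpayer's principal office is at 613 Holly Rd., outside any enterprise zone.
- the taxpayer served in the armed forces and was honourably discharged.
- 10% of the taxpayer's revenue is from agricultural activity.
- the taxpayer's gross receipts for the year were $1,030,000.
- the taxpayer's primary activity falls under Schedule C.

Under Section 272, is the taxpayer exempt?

(1) veteran — met.
(a) in enterprise zone — not met.
(b) receipts ≤ $1,000,000 — not met.
(c) ≥75% agricultural — not met.
So (2) is not satisfied (F OR F OR F).
Overall: T AND F → false.

No — not exempt.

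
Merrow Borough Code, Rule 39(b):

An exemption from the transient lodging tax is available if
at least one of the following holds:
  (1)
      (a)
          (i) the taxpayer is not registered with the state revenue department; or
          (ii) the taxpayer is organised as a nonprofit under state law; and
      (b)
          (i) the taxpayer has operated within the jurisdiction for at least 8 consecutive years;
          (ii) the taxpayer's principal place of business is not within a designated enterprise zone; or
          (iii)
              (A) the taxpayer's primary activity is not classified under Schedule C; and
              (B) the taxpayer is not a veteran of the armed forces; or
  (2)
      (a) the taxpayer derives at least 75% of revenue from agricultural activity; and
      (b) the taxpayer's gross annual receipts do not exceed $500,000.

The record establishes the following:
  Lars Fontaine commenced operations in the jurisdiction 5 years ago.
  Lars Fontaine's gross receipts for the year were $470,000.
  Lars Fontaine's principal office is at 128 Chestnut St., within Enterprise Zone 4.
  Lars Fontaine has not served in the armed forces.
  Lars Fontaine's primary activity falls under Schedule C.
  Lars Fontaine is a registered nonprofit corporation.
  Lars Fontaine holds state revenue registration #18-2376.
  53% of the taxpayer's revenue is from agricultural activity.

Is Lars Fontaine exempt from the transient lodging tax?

No — not exempt.

(i) not (state-registered) — not met.
(ii) nonprofit — met.
(a) = F OR T = true.
(i) ≥ 8 yrs in jurisdiction — not met.
(ii) not (in enterprise zone) — not met.
(A) not (Schedule C activity) — not met.
(B) not (veteran) — met.
So (iii) is not satisfied (F AND T).
So (b) is not satisfied (F OR F OR F).
(1): T AND F → false.
(a) ≥75% agricultural — fails.
(b) receipts ≤ $500,000 — holds.
(2): F AND T → false.
Overall: F OR F → false.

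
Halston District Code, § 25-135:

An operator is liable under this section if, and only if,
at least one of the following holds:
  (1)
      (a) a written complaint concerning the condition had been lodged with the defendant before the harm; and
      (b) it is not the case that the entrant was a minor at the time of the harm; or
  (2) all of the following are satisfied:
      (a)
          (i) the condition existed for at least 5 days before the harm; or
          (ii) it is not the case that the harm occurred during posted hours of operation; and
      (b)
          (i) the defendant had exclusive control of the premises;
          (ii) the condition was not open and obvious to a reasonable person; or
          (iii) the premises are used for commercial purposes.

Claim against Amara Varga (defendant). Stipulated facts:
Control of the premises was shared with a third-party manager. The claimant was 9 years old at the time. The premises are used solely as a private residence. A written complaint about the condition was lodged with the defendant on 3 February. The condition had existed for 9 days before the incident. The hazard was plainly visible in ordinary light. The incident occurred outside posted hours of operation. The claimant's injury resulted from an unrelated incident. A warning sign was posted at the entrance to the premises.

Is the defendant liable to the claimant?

(a) complaint lodged — satisfied.
(b) not (entrant a minor) — fails.
(1) = T AND F = false.
(i) condition ≥5 days old — holds.
(ii) not (during posted hours) — satisfied.
So (a) is satisfied (T OR T).
(i) exclusive control — not satisfied.
(ii) not open/obvious — not satisfied.
(iii) commercial use — not met.
(b): F OR F OR F → false.
(2) = T AND F = false.
So Overall is not satisfied (F OR F).

No — not liable.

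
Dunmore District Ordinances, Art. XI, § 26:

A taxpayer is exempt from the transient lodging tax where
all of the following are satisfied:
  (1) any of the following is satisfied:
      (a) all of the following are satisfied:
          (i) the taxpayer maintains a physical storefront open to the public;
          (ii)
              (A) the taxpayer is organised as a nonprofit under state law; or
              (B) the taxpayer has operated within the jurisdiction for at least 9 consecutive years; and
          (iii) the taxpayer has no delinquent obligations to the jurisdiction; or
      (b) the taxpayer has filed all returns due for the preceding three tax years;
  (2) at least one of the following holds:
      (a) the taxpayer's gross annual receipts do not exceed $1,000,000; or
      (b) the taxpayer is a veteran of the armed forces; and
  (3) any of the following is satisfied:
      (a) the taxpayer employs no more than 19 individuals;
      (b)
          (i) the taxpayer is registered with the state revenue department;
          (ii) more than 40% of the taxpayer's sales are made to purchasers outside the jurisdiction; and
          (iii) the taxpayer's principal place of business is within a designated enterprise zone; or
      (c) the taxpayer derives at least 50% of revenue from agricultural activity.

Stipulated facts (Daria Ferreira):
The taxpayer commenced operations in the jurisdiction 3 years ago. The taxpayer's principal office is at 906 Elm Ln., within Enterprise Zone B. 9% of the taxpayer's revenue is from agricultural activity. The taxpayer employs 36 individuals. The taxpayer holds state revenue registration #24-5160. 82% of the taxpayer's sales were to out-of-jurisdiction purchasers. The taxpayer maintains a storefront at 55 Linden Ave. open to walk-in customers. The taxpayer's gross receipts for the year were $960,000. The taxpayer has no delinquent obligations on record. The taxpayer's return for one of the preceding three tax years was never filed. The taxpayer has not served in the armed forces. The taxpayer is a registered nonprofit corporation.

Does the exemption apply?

Yes — exempt.

(i) has storefront — holds.
(A) nonprofit — satisfied.
(B) ≥ 9 yrs in jurisdiction — not met.
(ii): T OR F → true.
(iii) no delinquency — holds.
So (a) is satisfied (T AND T AND T).
(b) returns current — not satisfied.
(1): T OR F → true.
(a) receipts ≤ $1,000,000 — met.
(b) veteran — not met.
(2) = T OR F = true.
(a) ≤ 19 employees — not met.
(i) state-registered — met.
(ii) >40% out-of-jur. sales — met.
(iii) in enterprise zone — met.
(b) = T AND T AND T = true.
(c) ≥50% agricultural — fails.
(3) = F OR T OR F = true.
Overall: T AND T AND T → true.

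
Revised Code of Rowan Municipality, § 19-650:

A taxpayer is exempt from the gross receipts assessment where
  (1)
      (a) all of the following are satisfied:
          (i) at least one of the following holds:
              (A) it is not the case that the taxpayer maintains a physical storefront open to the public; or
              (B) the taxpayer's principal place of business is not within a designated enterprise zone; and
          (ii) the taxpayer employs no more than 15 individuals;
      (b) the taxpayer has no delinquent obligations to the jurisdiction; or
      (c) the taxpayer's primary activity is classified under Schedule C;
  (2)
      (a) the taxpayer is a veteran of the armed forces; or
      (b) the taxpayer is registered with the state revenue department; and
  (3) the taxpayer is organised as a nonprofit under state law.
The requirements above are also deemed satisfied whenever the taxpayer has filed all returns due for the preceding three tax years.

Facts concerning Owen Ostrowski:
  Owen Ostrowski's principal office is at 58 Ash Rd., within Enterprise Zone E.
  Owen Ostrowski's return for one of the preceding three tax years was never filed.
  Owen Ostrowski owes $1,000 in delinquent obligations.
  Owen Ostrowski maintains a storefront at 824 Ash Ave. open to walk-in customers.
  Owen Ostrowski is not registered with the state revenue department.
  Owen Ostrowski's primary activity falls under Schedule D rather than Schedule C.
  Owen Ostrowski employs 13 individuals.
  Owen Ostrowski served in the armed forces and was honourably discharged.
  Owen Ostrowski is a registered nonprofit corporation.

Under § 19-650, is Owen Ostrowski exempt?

No — not exempt.

(A) not (has storefront) — not met.
(B) not (in enterprise zone) — not satisfied.
(i) = F OR F = false.
(ii) ≤ 15 employees — holds.
So (a) is not satisfied (F AND T).
(b) no delinquency — fails.
(c) Schedule C activity — not met.
(1) = F OR F OR F = false.
(a) veteran — satisfied.
(b) state-registered — not satisfied.
(2): T OR F → true.
(3) nonprofit — holds.
So Overall is not satisfied (F AND T AND T).
Exception (returns current) — not satisfied.
Result: main false OR exception false → false.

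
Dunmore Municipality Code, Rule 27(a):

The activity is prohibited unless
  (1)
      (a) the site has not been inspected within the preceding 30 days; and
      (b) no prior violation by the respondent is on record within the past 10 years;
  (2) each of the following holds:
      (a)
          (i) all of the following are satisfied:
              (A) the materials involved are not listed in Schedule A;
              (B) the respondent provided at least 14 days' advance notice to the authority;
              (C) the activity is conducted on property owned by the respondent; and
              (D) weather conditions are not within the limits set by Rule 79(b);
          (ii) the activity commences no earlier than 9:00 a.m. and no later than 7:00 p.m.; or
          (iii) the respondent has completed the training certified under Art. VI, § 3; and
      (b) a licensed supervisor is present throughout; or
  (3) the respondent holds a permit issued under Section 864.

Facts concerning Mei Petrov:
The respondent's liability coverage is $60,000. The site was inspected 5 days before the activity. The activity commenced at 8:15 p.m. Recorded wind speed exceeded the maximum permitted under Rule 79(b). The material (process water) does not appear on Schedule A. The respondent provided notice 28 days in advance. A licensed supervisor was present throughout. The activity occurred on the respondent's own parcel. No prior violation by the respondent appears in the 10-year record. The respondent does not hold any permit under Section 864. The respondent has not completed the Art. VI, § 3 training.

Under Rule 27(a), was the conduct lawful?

(a) not (site inspected) — not met.
(b) no prior violation — satisfied.
(1): F AND T → false.
(A) not (Schedule A material) — satisfied.
(B) ≥14 days' notice — holds.
(C) own property — satisfied.
(D) not (weather ok) — satisfied.
(i) = T AND T AND T AND T = true.
(ii) start within hours — fails.
(iii) training certified — not satisfied.
(a): T OR F OR F → true.
(b) supervisor present — holds.
(2): T AND T → true.
(3) holds permit — not met.
Overall = F OR T OR F = true.

Yes — lawful.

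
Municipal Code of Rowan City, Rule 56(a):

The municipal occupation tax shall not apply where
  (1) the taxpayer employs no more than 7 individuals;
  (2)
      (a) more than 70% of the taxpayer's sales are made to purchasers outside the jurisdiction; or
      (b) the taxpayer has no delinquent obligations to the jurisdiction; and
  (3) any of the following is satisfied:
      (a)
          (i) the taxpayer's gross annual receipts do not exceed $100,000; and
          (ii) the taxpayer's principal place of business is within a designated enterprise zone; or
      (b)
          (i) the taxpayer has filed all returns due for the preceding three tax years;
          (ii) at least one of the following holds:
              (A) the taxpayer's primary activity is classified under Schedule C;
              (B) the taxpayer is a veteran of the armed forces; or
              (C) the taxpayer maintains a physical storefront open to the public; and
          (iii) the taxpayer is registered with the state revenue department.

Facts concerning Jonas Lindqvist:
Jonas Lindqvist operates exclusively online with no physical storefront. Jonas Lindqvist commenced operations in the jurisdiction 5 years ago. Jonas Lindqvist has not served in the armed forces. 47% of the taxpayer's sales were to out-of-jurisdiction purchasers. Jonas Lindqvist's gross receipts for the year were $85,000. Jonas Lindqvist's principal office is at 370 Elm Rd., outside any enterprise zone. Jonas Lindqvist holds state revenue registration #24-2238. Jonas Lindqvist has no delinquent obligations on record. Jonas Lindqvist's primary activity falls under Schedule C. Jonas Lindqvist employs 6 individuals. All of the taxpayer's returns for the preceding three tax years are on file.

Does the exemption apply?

(1) ≤ 7 employees — met.
(a) >70% out-of-jur. sales — not met.
(b) no delinquency — satisfied.
So (2) is satisfied (F OR T).
(i) receipts ≤ $100,000 — satisfied.
(ii) in enterprise zone — fails.
(a) = T AND F = false.
(i) returns current — holds.
(A) Schedule C activity — met.
(B) veteran — not satisfied.
(C) has storefront — not satisfied.
So (ii) is satisfied (T OR F OR F).
(iii) state-registered — holds.
So (b) is satisfied (T AND T AND T).
(3) = F OR T = true.
So Overall is satisfied (T AND T AND T).

Yes — exempt.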